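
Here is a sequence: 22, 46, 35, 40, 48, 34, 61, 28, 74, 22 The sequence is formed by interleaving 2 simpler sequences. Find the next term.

87

Odd-indexed and even-indexed terms follow separate rules.
Track A = 22, 35, 48, 61, 74: adding 13 each time.
Track B = 46, 40, 34, 28, 22: arithmetic with common difference −6.
Position 11 falls in track A as its term 6, giving 87.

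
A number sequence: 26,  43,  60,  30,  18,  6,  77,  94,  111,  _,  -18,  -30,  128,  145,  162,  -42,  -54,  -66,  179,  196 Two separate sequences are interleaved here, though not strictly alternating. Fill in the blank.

-6

Positions follow the repeating pattern AAABBB; grouping by letter gives 2 tracks.
Track A: 26, 43, 60, 77, 94, 111, 128, 145, 162, 179, 196 (arithmetic with common difference +17).
Track B: 30, 18, 6, ?, -18, -30, -42, -54, -66 (arithmetic with common difference −12).
Filling track B at index 4 by its rule yields -6.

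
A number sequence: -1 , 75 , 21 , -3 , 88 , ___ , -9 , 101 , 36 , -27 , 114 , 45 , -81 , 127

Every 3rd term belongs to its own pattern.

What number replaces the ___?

28

Read the sequence 3 terms at a time; column i is its own pattern.
Subsequence A: -1, -3, -9, -27, -81. Geometric with ratio 3.
Subsequence B: 75, 88, 101, 114, 127. Arithmetic, step +13.
Subsequence C: 21, ?, 36, 45. The triangular numbers T_6, T_7, ….
The gap is subsequence C's term 2; the rule gives 28.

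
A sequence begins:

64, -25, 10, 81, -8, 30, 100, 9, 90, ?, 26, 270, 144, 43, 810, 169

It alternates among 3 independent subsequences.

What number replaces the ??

121

Split by position mod 3: positions 1, 4, 7, … form one track, and each other residue class forms its own.
Track A: 64, 81, 100, ?, 144, 169 — the squares 8², 9², 10², ….
Track B: -25, -8, 9, 26, 43 — linear: a_n = -42 + 17·n.
Track C: 10, 30, 90, 270, 810 — geometric with ratio 3.
Track A's pattern makes the blank 121.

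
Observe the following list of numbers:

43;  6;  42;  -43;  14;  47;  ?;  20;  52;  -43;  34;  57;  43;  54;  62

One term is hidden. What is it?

43

Split by position mod 3 into 3 tracks.
Stream A: 43, -43, ?, -43, 43 — alternating ±43.
Stream B: 6, 14, 20, 34, 54 — Fibonacci-style (each term is the sum of the two before it).
Stream C: 42, 47, 52, 57, 62 — linear: a_n = 37 + 5·n.
The gap is stream A's term 3; the rule gives 43.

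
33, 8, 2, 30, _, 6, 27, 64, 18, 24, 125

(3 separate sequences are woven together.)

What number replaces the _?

Read the sequence 3 terms at a time; column i is its own pattern.
Subsequence A: 33, 30, 27, 24 (subtracting 3 each time).
Subsequence B: 8, ?, 64, 125 (consecutive cubes n³ from n = 2).
Subsequence C: 2, 6, 18 (geometric, ×3 each step).
So the missing entry in subsequence B is 27.

27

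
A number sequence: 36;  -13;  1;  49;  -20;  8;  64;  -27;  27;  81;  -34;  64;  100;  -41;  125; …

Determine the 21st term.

Split by position mod 3 into 3 tracks.
Stream A is 36, 49, 64, 81, 100, which is consecutive squares n² from n = 6.
Stream B is -13, -20, -27, -34, -41, which is arithmetic, step −7.
Stream C is 1, 8, 27, 64, 125, which is consecutive cubes n³ from n = 1.
Term 21 comes from stream C (its 7th entry): 343.

343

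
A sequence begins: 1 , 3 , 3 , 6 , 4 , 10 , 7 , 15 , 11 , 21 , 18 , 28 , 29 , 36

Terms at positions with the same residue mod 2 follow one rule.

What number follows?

Split by position mod 2 into 2 tracks.
Track A: 1, 3, 4, 7, 11, 18, 29. Each term equals the sum of the previous two.
Track B: 3, 6, 10, 15, 21, 28, 36. Triangular numbers n(n+1)/2 for n = 2, 3, ….
Position 15 falls in track A as its term 8, giving 47.

47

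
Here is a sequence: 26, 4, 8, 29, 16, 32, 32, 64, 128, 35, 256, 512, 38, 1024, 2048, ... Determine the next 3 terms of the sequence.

41, 4096, 8192

Positions follow the repeating pattern ABB; grouping by letter gives 2 tracks.
Subsequence A: 26, 29, 32, 35, 38 (linear: a_n = 23 + 3·n).
Subsequence B: 4, 8, 16, 32, 64, 128, 256, 512, 1024, 2048 (powers of 2).
Term 16 comes from subsequence A (its 6th entry): 41.
The 17th slot belongs to subsequence B; its 11th term is 4096.
The 18th slot belongs to subsequence B; its 12th term is 8192.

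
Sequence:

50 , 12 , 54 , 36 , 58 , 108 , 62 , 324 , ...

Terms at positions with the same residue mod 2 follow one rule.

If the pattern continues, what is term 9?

66

Positions 1, 3, 5, … form one subsequence and positions 2, 4, 6, … form another.
Stream A is 50, 54, 58, 62, which is adding 4 each time.
Stream B is 12, 36, 108, 324, which is multiplying by 3 each time.
The 9th slot belongs to stream A; its 5th term is 66.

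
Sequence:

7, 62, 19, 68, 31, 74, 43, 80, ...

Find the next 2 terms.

The terms cycle through 2 interleaved subsequences.
Subsequence A is 7, 19, 31, 43, which is linear: a_n = -5 + 12·n.
Subsequence B is 62, 68, 74, 80, which is arithmetic, step +6.
Position 9 → subsequence A, term 5 = 55.
Position 10 → subsequence B, term 5 = 86.

55, 86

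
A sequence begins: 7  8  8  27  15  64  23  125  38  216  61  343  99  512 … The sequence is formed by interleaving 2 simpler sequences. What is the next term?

Odd-indexed and even-indexed terms follow separate rules.
Track A is 7, 8, 15, 23, 38, 61, 99, which is each term equals the sum of the previous two.
Track B is 8, 27, 64, 125, 216, 343, 512, which is the cubes 2³, 3³, 4³, ….
Term 15 comes from track A (its 8th entry): 160.

160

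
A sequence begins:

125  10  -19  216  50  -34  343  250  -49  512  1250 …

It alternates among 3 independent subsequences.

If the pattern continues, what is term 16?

1000

Read the sequence 3 terms at a time; column i is its own pattern.
Track A = 125, 216, 343, 512: the cubes 5³, 6³, 7³, ….
Track B = 10, 50, 250, 1250: multiplying by 5 each time.
Track C = -19, -34, -49: arithmetic, step −15.
The 16th slot belongs to track A; its 6th term is 1000.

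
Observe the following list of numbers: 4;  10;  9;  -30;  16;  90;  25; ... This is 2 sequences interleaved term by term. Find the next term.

-270

Taking every 2nd term gives 2 separate tracks.
Subsequence A: 4, 9, 16, 25 — consecutive squares n² from n = 2.
Subsequence B: 10, -30, 90 — geometric with ratio -3.
Position 8 falls in subsequence B as its term 4, giving -270.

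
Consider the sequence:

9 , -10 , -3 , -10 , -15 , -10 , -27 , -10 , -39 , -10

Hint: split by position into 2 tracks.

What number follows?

The terms cycle through 2 interleaved subsequences.
Track A: 9, -3, -15, -27, -39 (arithmetic with common difference −12).
Track B: -10, -10, -10, -10, -10 (always -10).
The 11th slot belongs to track A; its 6th term is -51.

-51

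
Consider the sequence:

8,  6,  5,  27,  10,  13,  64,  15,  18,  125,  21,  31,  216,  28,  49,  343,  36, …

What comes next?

The terms cycle through 3 interleaved subsequences.
Stream A: 8, 27, 64, 125, 216, 343. Perfect cubes starting at 2³.
Stream B: 6, 10, 15, 21, 28, 36. The triangular numbers T_3, T_4, ….
Stream C: 5, 13, 18, 31, 49. Fibonacci-style (each term is the sum of the two before it).
Position 18 falls in stream C as its term 6, giving 80.

80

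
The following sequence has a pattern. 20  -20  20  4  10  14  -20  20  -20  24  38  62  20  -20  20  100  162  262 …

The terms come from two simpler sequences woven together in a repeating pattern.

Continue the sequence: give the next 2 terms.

Positions follow the repeating pattern AAABBB; grouping by letter gives 2 tracks.
Track A: 20, -20, 20, -20, 20, -20, 20, -20, 20. Oscillating between 20 and -20.
Track B: 4, 10, 14, 24, 38, 62, 100, 162, 262. Fibonacci-style (each term is the sum of the two before it).
The 19th slot belongs to track A; its 10th term is -20.
Position 20 falls in track A as its term 11, giving 20.

-20, 20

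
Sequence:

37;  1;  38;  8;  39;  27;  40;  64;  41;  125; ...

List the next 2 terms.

The terms cycle through 2 interleaved subsequences.
Track A: 37, 38, 39, 40, 41. Arithmetic, step +1.
Track B: 1, 8, 27, 64, 125. Perfect cubes starting at 1³.
Position 11 falls in track A as its term 6, giving 42.
Position 12 → track B, term 6 = 216.

42, 216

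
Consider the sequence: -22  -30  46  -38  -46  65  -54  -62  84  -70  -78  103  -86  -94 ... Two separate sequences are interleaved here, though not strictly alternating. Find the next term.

Positions follow the repeating pattern AAB; grouping by letter gives 2 tracks.
Subsequence A: -22, -30, -38, -46, -54, -62, -70, -78, -86, -94 — arithmetic, step −8.
Subsequence B: 46, 65, 84, 103 — adding 19 each time.
Term 15 comes from subsequence B (its 5th entry): 122.

122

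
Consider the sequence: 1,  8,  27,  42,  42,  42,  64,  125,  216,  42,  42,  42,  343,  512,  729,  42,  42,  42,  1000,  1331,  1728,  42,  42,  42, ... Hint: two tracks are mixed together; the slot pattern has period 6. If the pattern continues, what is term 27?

Reading positions in blocks of 6 reveals the pattern AAABBB — 2 tracks woven together.
Subsequence A is 1, 8, 27, 64, 125, 216, 343, 512, 729, 1000, 1331, 1728, which is the cubes 1³, 2³, 3³, ….
Subsequence B is 42, 42, 42, 42, 42, 42, 42, 42, 42, 42, 42, 42, which is constant 42.
Term 27 comes from subsequence A (its 15th entry): 3375.

3375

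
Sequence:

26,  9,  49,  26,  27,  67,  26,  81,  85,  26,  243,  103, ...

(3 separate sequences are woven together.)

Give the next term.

26

Split by position mod 3: positions 1, 4, 7, … form one track, and each other residue class forms its own.
Subsequence A: 26, 26, 26, 26 (constant 26).
Subsequence B: 9, 27, 81, 243 (a geometric progression (common ratio 3)).
Subsequence C: 49, 67, 85, 103 (adding 18 each time).
The 13th slot belongs to subsequence A; its 5th term is 26.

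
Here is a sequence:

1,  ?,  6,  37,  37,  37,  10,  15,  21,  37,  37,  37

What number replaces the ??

Positions follow the repeating pattern AAABBB; grouping by letter gives 2 tracks.
Track A = 1, ?, 6, 10, 15, 21: triangular numbers starting at T_1.
Track B = 37, 37, 37, 37, 37, 37: constant 37.
The gap is track A's term 2; the rule gives 3.

3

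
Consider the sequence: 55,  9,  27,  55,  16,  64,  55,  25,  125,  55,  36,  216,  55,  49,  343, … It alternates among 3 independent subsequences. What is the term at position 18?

512

The terms cycle through 3 interleaved subsequences.
Track A: 55, 55, 55, 55, 55. Always 55.
Track B: 9, 16, 25, 36, 49. Perfect squares starting at 3².
Track C: 27, 64, 125, 216, 343. Consecutive cubes n³ from n = 3.
Position 18 falls in track C as its term 6, giving 512.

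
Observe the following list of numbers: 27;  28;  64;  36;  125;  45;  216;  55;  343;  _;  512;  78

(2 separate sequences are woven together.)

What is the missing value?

Taking every 2nd term gives 2 separate tracks.
Track A: 27, 64, 125, 216, 343, 512 — the cubes 3³, 4³, 5³, ….
Track B: 28, 36, 45, 55, ?, 78 — the triangular numbers T_7, T_8, ….
Track B's pattern makes the blank 66.

66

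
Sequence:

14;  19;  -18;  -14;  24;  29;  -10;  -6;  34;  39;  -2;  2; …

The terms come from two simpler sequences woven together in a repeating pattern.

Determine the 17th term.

Positions follow the repeating pattern AABB; grouping by letter gives 2 tracks.
Track A: 14, 19, 24, 29, 34, 39 (arithmetic with common difference +5).
Track B: -18, -14, -10, -6, -2, 2 (linear: a_n = -22 + 4·n).
Position 17 falls in track A as its term 9, giving 54.

54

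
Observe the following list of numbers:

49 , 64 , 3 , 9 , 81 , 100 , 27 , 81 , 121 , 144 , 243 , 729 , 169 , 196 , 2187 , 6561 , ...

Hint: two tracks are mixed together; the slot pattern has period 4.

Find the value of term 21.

289

Positions follow the repeating pattern AABB; grouping by letter gives 2 tracks.
Stream A: 49, 64, 81, 100, 121, 144, 169, 196. Consecutive squares n² from n = 7.
Stream B: 3, 9, 27, 81, 243, 729, 2187, 6561. Geometric with ratio 3.
The 21st slot belongs to stream A; its 11th term is 289.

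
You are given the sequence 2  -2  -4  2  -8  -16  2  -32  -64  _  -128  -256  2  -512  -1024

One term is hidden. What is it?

2

Reading positions in blocks of 3 reveals the pattern ABB — 2 tracks woven together.
Stream A: 2, 2, 2, ?, 2 — constant 2.
Stream B: -2, -4, -8, -16, -32, -64, -128, -256, -512, -1024 — a geometric progression (common ratio 2).
Filling stream A at index 4 by its rule yields 2.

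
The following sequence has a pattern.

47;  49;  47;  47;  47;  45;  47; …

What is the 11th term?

47

Positions 1, 3, 5, … form one subsequence and positions 2, 4, 6, … form another.
Subsequence A: 47, 47, 47, 47. Always 47.
Subsequence B: 49, 47, 45. Arithmetic, step −2.
Position 11 → subsequence A, term 6 = 47.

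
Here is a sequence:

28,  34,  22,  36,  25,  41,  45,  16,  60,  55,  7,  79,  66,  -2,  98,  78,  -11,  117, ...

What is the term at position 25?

120

Split by position mod 3: positions 1, 4, 7, … form one track, and each other residue class forms its own.
Track A: 28, 36, 45, 55, 66, 78. The triangular numbers T_7, T_8, ….
Track B: 34, 25, 16, 7, -2, -11. Arithmetic with common difference −9.
Track C: 22, 41, 60, 79, 98, 117. Arithmetic with common difference +19.
Term 25 comes from track A (its 9th entry): 120.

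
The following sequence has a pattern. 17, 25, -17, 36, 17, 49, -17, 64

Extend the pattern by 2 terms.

Positions 1, 3, 5, … form one subsequence and positions 2, 4, 6, … form another.
Track A: 17, -17, 17, -17 — alternating ±17.
Track B: 25, 36, 49, 64 — consecutive squares n² from n = 5.
Position 9 falls in track A as its term 5, giving 17.
The 10th slot belongs to track B; its 5th term is 81.

17, 81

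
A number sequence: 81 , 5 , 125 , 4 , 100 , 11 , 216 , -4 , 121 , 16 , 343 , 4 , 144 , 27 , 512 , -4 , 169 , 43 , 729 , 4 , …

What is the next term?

196

Split by position mod 4 into 4 tracks.
Track A: 81, 100, 121, 144, 169 — the squares 9², 10², 11², ….
Track B: 5, 11, 16, 27, 43 — Fibonacci-style (each term is the sum of the two before it).
Track C: 125, 216, 343, 512, 729 — the cubes 5³, 6³, 7³, ….
Track D: 4, -4, 4, -4, 4 — alternating ±4.
The 21st slot belongs to track A; its 6th term is 196.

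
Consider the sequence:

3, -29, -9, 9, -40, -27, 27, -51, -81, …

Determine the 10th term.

81

Read the sequence 3 terms at a time; column i is its own pattern.
Track A: 3, 9, 27 — powers 3^1, 3^2, 3^3, ….
Track B: -29, -40, -51 — arithmetic, step −11.
Track C: -9, -27, -81 — geometric with ratio 3.
The 10th slot belongs to track A; its 4th term is 81.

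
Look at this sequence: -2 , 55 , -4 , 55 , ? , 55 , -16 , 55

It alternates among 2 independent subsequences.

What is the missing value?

-8

Split by position mod 2 into 2 tracks.
Stream A: -2, -4, ?, -16. A geometric progression (common ratio 2).
Stream B: 55, 55, 55, 55. Always 55.
The gap is stream A's term 3; the rule gives -8.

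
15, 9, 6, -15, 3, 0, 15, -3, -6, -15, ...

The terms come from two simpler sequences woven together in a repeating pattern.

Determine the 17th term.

Reading positions in blocks of 3 reveals the pattern ABB — 2 tracks woven together.
Stream A is 15, -15, 15, -15, which is the oscillation 15·(−1)^(n+1).
Stream B is 9, 6, 3, 0, -3, -6, which is arithmetic, step −3.
Position 17 → stream B, term 11 = -21.

-21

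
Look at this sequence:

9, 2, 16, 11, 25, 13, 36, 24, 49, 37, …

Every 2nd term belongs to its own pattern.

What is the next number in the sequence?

Taking every 2nd term gives 2 separate tracks.
Subsequence A is 9, 16, 25, 36, 49, which is perfect squares starting at 3².
Subsequence B is 2, 11, 13, 24, 37, which is a Fibonacci-like recurrence a_n = a_{n-1} + a_{n-2}.
Position 11 falls in subsequence A as its term 6, giving 64.

64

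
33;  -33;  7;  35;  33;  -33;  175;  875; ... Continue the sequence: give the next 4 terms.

Positions follow the repeating pattern AABB; grouping by letter gives 2 tracks.
Stream A: 33, -33, 33, -33 — the oscillation 33·(−1)^(n+1).
Stream B: 7, 35, 175, 875 — multiplying by 5 each time.
Position 9 → stream A, term 5 = 33.
The 10th slot belongs to stream A; its 6th term is -33.
Position 11 → stream B, term 5 = 4375.
The 12th slot belongs to stream B; its 6th term is 21875.

33, -33, 4375, 21875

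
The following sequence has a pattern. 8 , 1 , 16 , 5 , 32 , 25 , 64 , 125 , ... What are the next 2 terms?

Taking every 2nd term gives 2 separate tracks.
Stream A is 8, 16, 32, 64, which is powers 2^3, 2^4, 2^5, ….
Stream B is 1, 5, 25, 125, which is multiplying by 5 each time.
Term 9 comes from stream A (its 5th entry): 128.
Term 10 comes from stream B (its 5th entry): 625.

128, 625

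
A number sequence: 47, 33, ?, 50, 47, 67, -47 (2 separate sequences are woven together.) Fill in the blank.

Positions 1, 3, 5, … form one subsequence and positions 2, 4, 6, … form another.
Track A: 47, ?, 47, -47 — the oscillation 47·(−1)^(n+1).
Track B: 33, 50, 67 — adding 17 each time.
The gap is track A's term 2; the rule gives -47.

-47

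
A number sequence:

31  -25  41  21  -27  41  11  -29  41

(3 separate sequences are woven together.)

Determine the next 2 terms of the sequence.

1, -31

Read the sequence 3 terms at a time; column i is its own pattern.
Subsequence A is 31, 21, 11, which is subtracting 10 each time.
Subsequence B is -25, -27, -29, which is arithmetic with common difference −2.
Subsequence C is 41, 41, 41, which is the constant sequence 41.
Position 10 falls in subsequence A as its term 4, giving 1.
Position 11 falls in subsequence B as its term 4, giving -31.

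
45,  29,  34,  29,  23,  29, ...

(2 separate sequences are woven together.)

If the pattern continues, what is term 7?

12

Taking every 2nd term gives 2 separate tracks.
Subsequence A = 45, 34, 23: subtracting 11 each time.
Subsequence B = 29, 29, 29: constant 29.
The 7th slot belongs to subsequence A; its 4th term is 12.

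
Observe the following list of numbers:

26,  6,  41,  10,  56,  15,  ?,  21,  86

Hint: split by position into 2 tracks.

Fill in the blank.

71

Odd-indexed and even-indexed terms follow separate rules.
Track A: 26, 41, 56, ?, 86 — arithmetic with common difference +15.
Track B: 6, 10, 15, 21 — triangular numbers n(n+1)/2 for n = 3, 4, ….
So the missing entry in track A is 71.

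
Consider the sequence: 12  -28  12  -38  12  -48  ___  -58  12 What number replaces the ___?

12

The terms cycle through 2 interleaved subsequences.
Stream A = 12, 12, 12, ?, 12: constant 12.
Stream B = -28, -38, -48, -58: subtracting 10 each time.
The gap is stream A's term 4; the rule gives 12.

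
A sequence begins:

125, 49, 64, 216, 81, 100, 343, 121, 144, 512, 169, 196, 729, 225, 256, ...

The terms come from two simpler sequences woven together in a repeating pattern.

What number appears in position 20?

The slot pattern repeats as ABB (period 3), so there are 2 interleaved tracks.
Stream A: 125, 216, 343, 512, 729 (perfect cubes starting at 5³).
Stream B: 49, 64, 81, 100, 121, 144, 169, 196, 225, 256 (perfect squares starting at 7²).
Term 20 comes from stream B (its 13th entry): 361.

361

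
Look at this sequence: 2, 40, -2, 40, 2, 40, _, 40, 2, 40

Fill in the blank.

-2

Odd-indexed and even-indexed terms follow separate rules.
Stream A is 2, -2, 2, ?, 2, which is the oscillation 2·(−1)^(n+1).
Stream B is 40, 40, 40, 40, 40, which is always 40.
Filling stream A at index 4 by its rule yields -2.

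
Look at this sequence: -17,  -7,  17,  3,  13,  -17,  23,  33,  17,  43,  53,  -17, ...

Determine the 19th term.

Positions follow the repeating pattern AAB; grouping by letter gives 2 tracks.
Track A = -17, -7, 3, 13, 23, 33, 43, 53: linear: a_n = -27 + 10·n.
Track B = 17, -17, 17, -17: the oscillation 17·(−1)^(n+1).
Position 19 → track A, term 13 = 103.

103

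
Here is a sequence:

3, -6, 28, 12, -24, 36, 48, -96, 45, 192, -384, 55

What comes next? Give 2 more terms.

768, -1536

Positions follow the repeating pattern AAB; grouping by letter gives 2 tracks.
Track A: 3, -6, 12, -24, 48, -96, 192, -384 — geometric, ×-2 each step.
Track B: 28, 36, 45, 55 — triangular numbers starting at T_7.
Position 13 → track A, term 9 = 768.
The 14th slot belongs to track A; its 10th term is -1536.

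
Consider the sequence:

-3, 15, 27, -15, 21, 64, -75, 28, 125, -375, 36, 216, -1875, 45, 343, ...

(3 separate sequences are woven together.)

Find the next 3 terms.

-9375, 55, 512

Split by position mod 3 into 3 tracks.
Stream A: -3, -15, -75, -375, -1875. A geometric progression (common ratio 5).
Stream B: 15, 21, 28, 36, 45. The triangular numbers T_5, T_6, ….
Stream C: 27, 64, 125, 216, 343. Consecutive cubes n³ from n = 3.
Position 16 → stream A, term 6 = -9375.
Term 17 comes from stream B (its 6th entry): 55.
Position 18 → stream C, term 6 = 512.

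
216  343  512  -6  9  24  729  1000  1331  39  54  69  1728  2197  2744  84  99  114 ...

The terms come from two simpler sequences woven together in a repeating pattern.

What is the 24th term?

159

The slot pattern repeats as AAABBB (period 6), so there are 2 interleaved tracks.
Stream A = 216, 343, 512, 729, 1000, 1331, 1728, 2197, 2744: consecutive cubes n³ from n = 6.
Stream B = -6, 9, 24, 39, 54, 69, 84, 99, 114: adding 15 each time.
Term 24 comes from stream B (its 12th entry): 159.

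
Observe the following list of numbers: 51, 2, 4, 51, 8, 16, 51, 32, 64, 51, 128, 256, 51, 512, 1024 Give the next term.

The slot pattern repeats as ABB (period 3), so there are 2 interleaved tracks.
Subsequence A is 51, 51, 51, 51, 51, which is always 51.
Subsequence B is 2, 4, 8, 16, 32, 64, 128, 256, 512, 1024, which is successive powers of 2.
Term 16 comes from subsequence A (its 6th entry): 51.

51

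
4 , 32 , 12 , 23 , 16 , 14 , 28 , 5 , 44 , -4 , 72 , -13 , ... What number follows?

116

Split by position mod 2 into 2 tracks.
Track A is 4, 12, 16, 28, 44, 72, which is Fibonacci-style (each term is the sum of the two before it).
Track B is 32, 23, 14, 5, -4, -13, which is subtracting 9 each time.
Term 13 comes from track A (its 7th entry): 116.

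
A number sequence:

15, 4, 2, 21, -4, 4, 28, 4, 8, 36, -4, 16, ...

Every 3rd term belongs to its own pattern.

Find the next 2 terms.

45, 4

Read the sequence 3 terms at a time; column i is its own pattern.
Subsequence A is 15, 21, 28, 36, which is triangular numbers n(n+1)/2 for n = 5, 6, ….
Subsequence B is 4, -4, 4, -4, which is alternating ±4.
Subsequence C is 2, 4, 8, 16, which is powers 2^1, 2^2, 2^3, ….
Position 13 falls in subsequence A as its term 5, giving 45.
Position 14 falls in subsequence B as its term 5, giving 4.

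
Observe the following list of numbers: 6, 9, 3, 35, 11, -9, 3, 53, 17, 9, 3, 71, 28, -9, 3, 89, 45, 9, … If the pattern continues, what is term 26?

9

Split by position mod 4: positions 1, 5, 9, … form one track, and each other residue class forms its own.
Subsequence A: 6, 11, 17, 28, 45. Fibonacci-style (each term is the sum of the two before it).
Subsequence B: 9, -9, 9, -9, 9. Alternating ±9.
Subsequence C: 3, 3, 3, 3. The constant sequence 3.
Subsequence D: 35, 53, 71, 89. Linear: a_n = 17 + 18·n.
The 26th slot belongs to subsequence B; its 7th term is 9.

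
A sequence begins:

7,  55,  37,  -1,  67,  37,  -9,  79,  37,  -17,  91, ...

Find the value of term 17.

115

Split by position mod 3: positions 1, 4, 7, … form one track, and each other residue class forms its own.
Track A is 7, -1, -9, -17, which is arithmetic, step −8.
Track B is 55, 67, 79, 91, which is arithmetic, step +12.
Track C is 37, 37, 37, which is always 37.
The 17th slot belongs to track B; its 6th term is 115.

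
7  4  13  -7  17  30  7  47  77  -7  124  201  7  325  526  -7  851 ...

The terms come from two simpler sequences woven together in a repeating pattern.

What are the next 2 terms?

1377, 7

Reading positions in blocks of 3 reveals the pattern ABB — 2 tracks woven together.
Stream A: 7, -7, 7, -7, 7, -7 — oscillating between 7 and -7.
Stream B: 4, 13, 17, 30, 47, 77, 124, 201, 325, 526, 851 — Fibonacci-style (each term is the sum of the two before it).
Position 18 → stream B, term 12 = 1377.
The 19th slot belongs to stream A; its 7th term is 7.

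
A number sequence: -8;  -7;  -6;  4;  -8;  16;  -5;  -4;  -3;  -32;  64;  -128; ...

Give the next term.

-2

The slot pattern repeats as AAABBB (period 6), so there are 2 interleaved tracks.
Track A: -8, -7, -6, -5, -4, -3 (arithmetic with common difference +1).
Track B: 4, -8, 16, -32, 64, -128 (geometric, ×-2 each step).
Position 13 falls in track A as its term 7, giving -2.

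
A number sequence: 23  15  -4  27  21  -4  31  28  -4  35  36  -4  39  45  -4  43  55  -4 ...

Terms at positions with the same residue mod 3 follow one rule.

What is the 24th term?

Taking every 3rd term gives 3 separate tracks.
Track A = 23, 27, 31, 35, 39, 43: linear: a_n = 19 + 4·n.
Track B = 15, 21, 28, 36, 45, 55: triangular numbers n(n+1)/2 for n = 5, 6, ….
Track C = -4, -4, -4, -4, -4, -4: always -4.
Term 24 comes from track C (its 8th entry): -4.

-4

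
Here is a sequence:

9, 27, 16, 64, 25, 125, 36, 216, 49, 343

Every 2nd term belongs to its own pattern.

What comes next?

64

Taking every 2nd term gives 2 separate tracks.
Track A: 9, 16, 25, 36, 49 — consecutive squares n² from n = 3.
Track B: 27, 64, 125, 216, 343 — perfect cubes starting at 3³.
The 11th slot belongs to track A; its 6th term is 64.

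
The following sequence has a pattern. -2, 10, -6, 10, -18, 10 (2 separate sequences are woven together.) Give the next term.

Positions 1, 3, 5, … form one subsequence and positions 2, 4, 6, … form another.
Stream A is -2, -6, -18, which is geometric, ×3 each step.
Stream B is 10, 10, 10, which is constant 10.
The 7th slot belongs to stream A; its 4th term is -54.

-54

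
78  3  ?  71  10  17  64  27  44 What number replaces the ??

7

Positions follow the repeating pattern ABB; grouping by letter gives 2 tracks.
Track A: 78, 71, 64 — linear: a_n = 85 − 7·n.
Track B: 3, ?, 10, 17, 27, 44 — a Fibonacci-like recurrence a_n = a_{n-1} + a_{n-2}.
Track B's pattern makes the blank 7.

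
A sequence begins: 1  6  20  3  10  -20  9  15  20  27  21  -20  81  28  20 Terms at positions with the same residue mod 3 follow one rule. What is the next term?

243

Taking every 3rd term gives 3 separate tracks.
Stream A is 1, 3, 9, 27, 81, which is powers of 3.
Stream B is 6, 10, 15, 21, 28, which is triangular numbers starting at T_3.
Stream C is 20, -20, 20, -20, 20, which is alternating ±20.
Position 16 → stream A, term 6 = 243.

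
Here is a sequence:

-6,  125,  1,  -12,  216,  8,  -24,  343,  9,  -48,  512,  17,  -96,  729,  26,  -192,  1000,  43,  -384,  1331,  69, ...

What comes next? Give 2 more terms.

Split by position mod 3 into 3 tracks.
Track A: -6, -12, -24, -48, -96, -192, -384 — geometric, ×2 each step.
Track B: 125, 216, 343, 512, 729, 1000, 1331 — perfect cubes starting at 5³.
Track C: 1, 8, 9, 17, 26, 43, 69 — each term equals the sum of the previous two.
Position 22 falls in track A as its term 8, giving -768.
Term 23 comes from track B (its 8th entry): 1728.

-768, 1728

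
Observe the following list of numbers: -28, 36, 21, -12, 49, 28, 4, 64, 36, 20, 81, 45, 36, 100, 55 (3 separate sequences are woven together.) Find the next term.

52

Read the sequence 3 terms at a time; column i is its own pattern.
Stream A: -28, -12, 4, 20, 36. Arithmetic with common difference +16.
Stream B: 36, 49, 64, 81, 100. Perfect squares starting at 6².
Stream C: 21, 28, 36, 45, 55. Triangular numbers starting at T_6.
The 16th slot belongs to stream A; its 6th term is 52.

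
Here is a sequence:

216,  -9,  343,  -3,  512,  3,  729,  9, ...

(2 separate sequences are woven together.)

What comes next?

1000

Odd-indexed and even-indexed terms follow separate rules.
Track A: 216, 343, 512, 729. The cubes 6³, 7³, 8³, ….
Track B: -9, -3, 3, 9. Arithmetic with common difference +6.
Position 9 → track A, term 5 = 1000.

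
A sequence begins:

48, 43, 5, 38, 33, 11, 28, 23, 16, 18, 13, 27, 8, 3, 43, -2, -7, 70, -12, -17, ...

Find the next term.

113

The slot pattern repeats as AAB (period 3), so there are 2 interleaved tracks.
Stream A: 48, 43, 38, 33, 28, 23, 18, 13, 8, 3, -2, -7, -12, -17 (linear: a_n = 53 − 5·n).
Stream B: 5, 11, 16, 27, 43, 70 (a Fibonacci-like recurrence a_n = a_{n-1} + a_{n-2}).
Term 21 comes from stream B (its 7th entry): 113.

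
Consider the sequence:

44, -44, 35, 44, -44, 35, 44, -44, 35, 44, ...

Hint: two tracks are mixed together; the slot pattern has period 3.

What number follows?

Positions follow the repeating pattern AAB; grouping by letter gives 2 tracks.
Track A: 44, -44, 44, -44, 44, -44, 44 (alternating ±44).
Track B: 35, 35, 35 (the constant sequence 35).
The 11th slot belongs to track A; its 8th term is -44.

-44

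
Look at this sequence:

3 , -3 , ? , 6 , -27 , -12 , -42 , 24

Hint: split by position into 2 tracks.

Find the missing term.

-12

Taking every 2nd term gives 2 separate tracks.
Stream A: 3, ?, -27, -42 (linear: a_n = 18 − 15·n).
Stream B: -3, 6, -12, 24 (geometric, ×-2 each step).
Stream A's pattern makes the blank -12.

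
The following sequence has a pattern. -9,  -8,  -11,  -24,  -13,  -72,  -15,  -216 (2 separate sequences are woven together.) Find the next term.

-17

Taking every 2nd term gives 2 separate tracks.
Stream A: -9, -11, -13, -15 (subtracting 2 each time).
Stream B: -8, -24, -72, -216 (multiplying by 3 each time).
Term 9 comes from stream A (its 5th entry): -17.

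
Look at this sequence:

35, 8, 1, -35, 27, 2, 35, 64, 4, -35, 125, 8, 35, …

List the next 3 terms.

Split by position mod 3: positions 1, 4, 7, … form one track, and each other residue class forms its own.
Stream A: 35, -35, 35, -35, 35. The oscillation 35·(−1)^(n+1).
Stream B: 8, 27, 64, 125. Perfect cubes starting at 2³.
Stream C: 1, 2, 4, 8. Successive powers of 2.
The 14th slot belongs to stream B; its 5th term is 216.
Term 15 comes from stream C (its 5th entry): 16.
The 16th slot belongs to stream A; its 6th term is -35.

216, 16, -35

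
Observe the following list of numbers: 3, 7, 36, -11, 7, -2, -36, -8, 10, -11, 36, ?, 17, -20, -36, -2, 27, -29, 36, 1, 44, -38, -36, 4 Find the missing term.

Read the sequence 4 terms at a time; column i is its own pattern.
Track A: 3, 7, 10, 17, 27, 44 — Fibonacci-style (each term is the sum of the two before it).
Track B: 7, -2, -11, -20, -29, -38 — linear: a_n = 16 − 9·n.
Track C: 36, -36, 36, -36, 36, -36 — oscillating between 36 and -36.
Track D: -11, -8, ?, -2, 1, 4 — arithmetic with common difference +3.
Filling track D at index 3 by its rule yields -5.

-5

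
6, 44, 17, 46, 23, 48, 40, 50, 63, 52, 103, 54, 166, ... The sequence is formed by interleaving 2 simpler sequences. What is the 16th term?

58

Odd-indexed and even-indexed terms follow separate rules.
Track A is 6, 17, 23, 40, 63, 103, 166, which is a Fibonacci-like recurrence a_n = a_{n-1} + a_{n-2}.
Track B is 44, 46, 48, 50, 52, 54, which is arithmetic, step +2.
Position 16 → track B, term 8 = 58.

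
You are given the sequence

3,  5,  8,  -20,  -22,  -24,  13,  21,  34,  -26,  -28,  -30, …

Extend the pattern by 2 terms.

55, 89

The slot pattern repeats as AAABBB (period 6), so there are 2 interleaved tracks.
Subsequence A = 3, 5, 8, 13, 21, 34: a Fibonacci-like recurrence a_n = a_{n-1} + a_{n-2}.
Subsequence B = -20, -22, -24, -26, -28, -30: linear: a_n = -18 − 2·n.
Position 13 → subsequence A, term 7 = 55.
Position 14 → subsequence A, term 8 = 89.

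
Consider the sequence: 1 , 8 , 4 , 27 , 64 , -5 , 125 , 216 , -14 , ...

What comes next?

343

Reading positions in blocks of 3 reveals the pattern AAB — 2 tracks woven together.
Track A: 1, 8, 27, 64, 125, 216 (the cubes 1³, 2³, 3³, …).
Track B: 4, -5, -14 (arithmetic with common difference −9).
Position 10 falls in track A as its term 7, giving 343.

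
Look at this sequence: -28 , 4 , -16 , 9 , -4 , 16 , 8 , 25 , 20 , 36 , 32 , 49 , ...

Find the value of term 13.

Positions 1, 3, 5, … form one subsequence and positions 2, 4, 6, … form another.
Stream A: -28, -16, -4, 8, 20, 32 — linear: a_n = -40 + 12·n.
Stream B: 4, 9, 16, 25, 36, 49 — the squares 2², 3², 4², ….
Position 13 falls in stream A as its term 7, giving 44.

44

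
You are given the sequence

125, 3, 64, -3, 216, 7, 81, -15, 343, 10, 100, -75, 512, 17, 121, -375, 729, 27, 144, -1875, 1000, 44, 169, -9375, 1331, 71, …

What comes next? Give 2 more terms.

196, -46875

Read the sequence 4 terms at a time; column i is its own pattern.
Track A: 125, 216, 343, 512, 729, 1000, 1331. Perfect cubes starting at 5³.
Track B: 3, 7, 10, 17, 27, 44, 71. Fibonacci-style (each term is the sum of the two before it).
Track C: 64, 81, 100, 121, 144, 169. Perfect squares starting at 8².
Track D: -3, -15, -75, -375, -1875, -9375. Geometric with ratio 5.
Term 27 comes from track C (its 7th entry): 196.
Position 28 → track D, term 7 = -46875.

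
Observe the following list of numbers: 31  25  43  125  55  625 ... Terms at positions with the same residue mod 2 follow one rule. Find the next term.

Split by position mod 2 into 2 tracks.
Track A: 31, 43, 55 (arithmetic with common difference +12).
Track B: 25, 125, 625 (powers of 5).
Term 7 comes from track A (its 4th entry): 67.

67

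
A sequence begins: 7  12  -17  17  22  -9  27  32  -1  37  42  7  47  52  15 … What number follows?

The slot pattern repeats as AAB (period 3), so there are 2 interleaved tracks.
Track A: 7, 12, 17, 22, 27, 32, 37, 42, 47, 52 (arithmetic with common difference +5).
Track B: -17, -9, -1, 7, 15 (arithmetic with common difference +8).
Term 16 comes from track A (its 11th entry): 57.

57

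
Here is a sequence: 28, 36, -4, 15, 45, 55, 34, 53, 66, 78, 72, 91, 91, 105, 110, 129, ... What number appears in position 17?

120

Positions follow the repeating pattern AABB; grouping by letter gives 2 tracks.
Track A: 28, 36, 45, 55, 66, 78, 91, 105 (the triangular numbers T_7, T_8, …).
Track B: -4, 15, 34, 53, 72, 91, 110, 129 (arithmetic with common difference +19).
Position 17 falls in track A as its term 9, giving 120.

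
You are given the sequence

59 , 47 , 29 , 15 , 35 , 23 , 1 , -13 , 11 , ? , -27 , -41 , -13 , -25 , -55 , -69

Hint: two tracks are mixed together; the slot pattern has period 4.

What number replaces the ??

The slot pattern repeats as AABB (period 4), so there are 2 interleaved tracks.
Stream A: 59, 47, 35, 23, 11, ?, -13, -25 — subtracting 12 each time.
Stream B: 29, 15, 1, -13, -27, -41, -55, -69 — subtracting 14 each time.
Stream A's pattern makes the blank -1.

-1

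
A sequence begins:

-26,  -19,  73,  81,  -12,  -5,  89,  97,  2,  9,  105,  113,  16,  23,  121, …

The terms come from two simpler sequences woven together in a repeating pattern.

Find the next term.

Positions follow the repeating pattern AABB; grouping by letter gives 2 tracks.
Track A = -26, -19, -12, -5, 2, 9, 16, 23: adding 7 each time.
Track B = 73, 81, 89, 97, 105, 113, 121: linear: a_n = 65 + 8·n.
Term 16 comes from track B (its 8th entry): 129.

129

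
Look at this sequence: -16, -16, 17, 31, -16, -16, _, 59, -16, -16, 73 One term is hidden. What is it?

Positions follow the repeating pattern AABB; grouping by letter gives 2 tracks.
Track A = -16, -16, -16, -16, -16, -16: constant -16.
Track B = 17, 31, ?, 59, 73: linear: a_n = 3 + 14·n.
Filling track B at index 3 by its rule yields 45.

45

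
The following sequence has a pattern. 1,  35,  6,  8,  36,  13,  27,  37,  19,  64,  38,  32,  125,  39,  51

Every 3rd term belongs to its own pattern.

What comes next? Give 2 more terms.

Split by position mod 3: positions 1, 4, 7, … form one track, and each other residue class forms its own.
Stream A is 1, 8, 27, 64, 125, which is the cubes 1³, 2³, 3³, ….
Stream B is 35, 36, 37, 38, 39, which is arithmetic with common difference +1.
Stream C is 6, 13, 19, 32, 51, which is Fibonacci-style (each term is the sum of the two before it).
Term 16 comes from stream A (its 6th entry): 216.
The 17th slot belongs to stream B; its 6th term is 40.

216, 40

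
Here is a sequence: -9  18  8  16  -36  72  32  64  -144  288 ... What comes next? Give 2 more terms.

Reading positions in blocks of 4 reveals the pattern AABB — 2 tracks woven together.
Track A: -9, 18, -36, 72, -144, 288 (a geometric progression (common ratio -2)).
Track B: 8, 16, 32, 64 (powers of 2).
Position 11 → track B, term 5 = 128.
The 12th slot belongs to track B; its 6th term is 256.

128, 256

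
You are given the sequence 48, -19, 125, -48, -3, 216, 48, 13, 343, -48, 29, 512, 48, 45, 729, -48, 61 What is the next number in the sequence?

1000

Split by position mod 3: positions 1, 4, 7, … form one track, and each other residue class forms its own.
Stream A = 48, -48, 48, -48, 48, -48: alternating ±48.
Stream B = -19, -3, 13, 29, 45, 61: arithmetic, step +16.
Stream C = 125, 216, 343, 512, 729: the cubes 5³, 6³, 7³, ….
The 18th slot belongs to stream C; its 6th term is 1000.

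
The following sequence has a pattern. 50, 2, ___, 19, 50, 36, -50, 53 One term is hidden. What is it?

The terms cycle through 2 interleaved subsequences.
Track A: 50, ?, 50, -50 (alternating ±50).
Track B: 2, 19, 36, 53 (arithmetic with common difference +17).
So the missing entry in track A is -50.

-50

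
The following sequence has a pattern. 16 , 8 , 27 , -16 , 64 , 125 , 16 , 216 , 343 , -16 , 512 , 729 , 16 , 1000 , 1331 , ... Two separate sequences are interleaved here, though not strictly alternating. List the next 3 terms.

-16, 1728, 2197

The slot pattern repeats as ABB (period 3), so there are 2 interleaved tracks.
Stream A is 16, -16, 16, -16, 16, which is alternating ±16.
Stream B is 8, 27, 64, 125, 216, 343, 512, 729, 1000, 1331, which is the cubes 2³, 3³, 4³, ….
Position 16 → stream A, term 6 = -16.
The 17th slot belongs to stream B; its 11th term is 1728.
Position 18 falls in stream B as its term 12, giving 2197.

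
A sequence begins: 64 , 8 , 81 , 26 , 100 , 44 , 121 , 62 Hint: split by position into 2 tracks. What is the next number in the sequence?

144

Taking every 2nd term gives 2 separate tracks.
Track A is 64, 81, 100, 121, which is perfect squares starting at 8².
Track B is 8, 26, 44, 62, which is adding 18 each time.
Position 9 falls in track A as its term 5, giving 144.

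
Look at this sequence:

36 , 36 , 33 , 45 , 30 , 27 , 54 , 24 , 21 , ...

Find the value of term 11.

Reading positions in blocks of 3 reveals the pattern ABB — 2 tracks woven together.
Stream A is 36, 45, 54, which is arithmetic with common difference +9.
Stream B is 36, 33, 30, 27, 24, 21, which is arithmetic with common difference −3.
Position 11 falls in stream B as its term 7, giving 18.

18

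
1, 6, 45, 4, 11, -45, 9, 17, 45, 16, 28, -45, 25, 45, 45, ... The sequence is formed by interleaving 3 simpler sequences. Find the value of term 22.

Split by position mod 3 into 3 tracks.
Subsequence A = 1, 4, 9, 16, 25: perfect squares starting at 1².
Subsequence B = 6, 11, 17, 28, 45: Fibonacci-style (each term is the sum of the two before it).
Subsequence C = 45, -45, 45, -45, 45: the oscillation 45·(−1)^(n+1).
The 22nd slot belongs to subsequence A; its 8th term is 64.

64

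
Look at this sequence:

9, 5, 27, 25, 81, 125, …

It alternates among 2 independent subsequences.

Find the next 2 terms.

The terms cycle through 2 interleaved subsequences.
Track A: 9, 27, 81 — powers of 3.
Track B: 5, 25, 125 — geometric, ×5 each step.
The 7th slot belongs to track A; its 4th term is 243.
The 8th slot belongs to track B; its 4th term is 625.

243, 625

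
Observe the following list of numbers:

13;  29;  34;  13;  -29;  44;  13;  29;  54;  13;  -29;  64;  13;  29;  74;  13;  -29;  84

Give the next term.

The terms cycle through 3 interleaved subsequences.
Subsequence A: 13, 13, 13, 13, 13, 13 — constant 13.
Subsequence B: 29, -29, 29, -29, 29, -29 — the oscillation 29·(−1)^(n+1).
Subsequence C: 34, 44, 54, 64, 74, 84 — arithmetic, step +10.
The 19th slot belongs to subsequence A; its 7th term is 13.

13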